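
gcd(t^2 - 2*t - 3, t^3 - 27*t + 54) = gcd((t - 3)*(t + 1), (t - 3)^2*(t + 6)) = t - 3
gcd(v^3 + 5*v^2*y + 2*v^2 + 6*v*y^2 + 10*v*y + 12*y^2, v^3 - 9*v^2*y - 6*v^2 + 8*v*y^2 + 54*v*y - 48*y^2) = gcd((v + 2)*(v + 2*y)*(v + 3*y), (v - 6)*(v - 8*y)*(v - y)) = 1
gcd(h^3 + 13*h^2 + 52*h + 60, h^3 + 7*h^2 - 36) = h + 6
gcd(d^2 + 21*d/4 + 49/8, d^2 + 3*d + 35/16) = d + 7/4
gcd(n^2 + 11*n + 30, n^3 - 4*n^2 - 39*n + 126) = n + 6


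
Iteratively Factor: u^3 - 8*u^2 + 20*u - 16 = (u - 2)*(u^2 - 6*u + 8) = (u - 2)^2*(u - 4)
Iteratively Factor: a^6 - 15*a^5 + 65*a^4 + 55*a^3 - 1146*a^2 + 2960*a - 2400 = (a - 2)*(a^5 - 13*a^4 + 39*a^3 + 133*a^2 - 880*a + 1200) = (a - 3)*(a - 2)*(a^4 - 10*a^3 + 9*a^2 + 160*a - 400) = (a - 4)*(a - 3)*(a - 2)*(a^3 - 6*a^2 - 15*a + 100) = (a - 4)*(a - 3)*(a - 2)*(a + 4)*(a^2 - 10*a + 25) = (a - 5)*(a - 4)*(a - 3)*(a - 2)*(a + 4)*(a - 5)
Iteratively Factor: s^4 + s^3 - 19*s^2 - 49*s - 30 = (s + 2)*(s^3 - s^2 - 17*s - 15) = (s + 1)*(s + 2)*(s^2 - 2*s - 15) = (s - 5)*(s + 1)*(s + 2)*(s + 3)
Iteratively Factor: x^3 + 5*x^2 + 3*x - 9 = (x + 3)*(x^2 + 2*x - 3) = (x - 1)*(x + 3)*(x + 3)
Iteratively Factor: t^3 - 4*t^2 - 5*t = (t + 1)*(t^2 - 5*t) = (t - 5)*(t + 1)*(t)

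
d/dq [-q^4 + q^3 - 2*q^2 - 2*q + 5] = -4*q^3 + 3*q^2 - 4*q - 2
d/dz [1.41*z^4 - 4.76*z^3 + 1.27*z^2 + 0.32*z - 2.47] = 5.64*z^3 - 14.28*z^2 + 2.54*z + 0.32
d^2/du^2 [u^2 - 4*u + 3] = 2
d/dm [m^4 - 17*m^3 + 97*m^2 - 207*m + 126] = 4*m^3 - 51*m^2 + 194*m - 207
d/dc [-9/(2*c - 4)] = 9/(2*(c - 2)^2)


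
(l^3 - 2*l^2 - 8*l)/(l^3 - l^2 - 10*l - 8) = l/(l + 1)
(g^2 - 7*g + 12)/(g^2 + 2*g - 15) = (g - 4)/(g + 5)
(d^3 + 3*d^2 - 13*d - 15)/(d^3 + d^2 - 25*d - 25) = (d - 3)/(d - 5)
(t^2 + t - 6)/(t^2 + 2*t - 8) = (t + 3)/(t + 4)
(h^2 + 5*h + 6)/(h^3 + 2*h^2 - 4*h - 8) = (h + 3)/(h^2 - 4)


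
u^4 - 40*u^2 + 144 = (u - 6)*(u - 2)*(u + 2)*(u + 6)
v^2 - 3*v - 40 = (v - 8)*(v + 5)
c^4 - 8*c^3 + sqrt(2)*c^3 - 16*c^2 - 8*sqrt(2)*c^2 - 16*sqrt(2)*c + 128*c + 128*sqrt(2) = (c - 8)*(c - 4)*(c + 4)*(c + sqrt(2))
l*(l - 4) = l^2 - 4*l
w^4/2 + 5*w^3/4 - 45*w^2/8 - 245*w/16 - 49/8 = (w/2 + 1)*(w - 7/2)*(w + 1/2)*(w + 7/2)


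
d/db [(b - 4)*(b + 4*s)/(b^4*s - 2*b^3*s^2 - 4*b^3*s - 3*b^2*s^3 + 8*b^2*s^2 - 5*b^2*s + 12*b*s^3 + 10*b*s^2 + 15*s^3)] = 2*(-(b - 4)*(b + 4*s)*(2*b^3 - 3*b^2*s - 6*b^2 - 3*b*s^2 + 8*b*s - 5*b + 6*s^2 + 5*s) + (b + 2*s - 2)*(b^4 - 2*b^3*s - 4*b^3 - 3*b^2*s^2 + 8*b^2*s - 5*b^2 + 12*b*s^2 + 10*b*s + 15*s^2))/(s*(b^4 - 2*b^3*s - 4*b^3 - 3*b^2*s^2 + 8*b^2*s - 5*b^2 + 12*b*s^2 + 10*b*s + 15*s^2)^2)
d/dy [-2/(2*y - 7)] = 4/(2*y - 7)^2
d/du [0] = 0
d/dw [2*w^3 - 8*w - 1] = 6*w^2 - 8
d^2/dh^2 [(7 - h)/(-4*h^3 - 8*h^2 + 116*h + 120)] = ((h - 7)*(3*h^2 + 4*h - 29)^2 + (-3*h^2 - 4*h - (h - 7)*(3*h + 2) + 29)*(h^3 + 2*h^2 - 29*h - 30))/(2*(h^3 + 2*h^2 - 29*h - 30)^3)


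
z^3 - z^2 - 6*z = z*(z - 3)*(z + 2)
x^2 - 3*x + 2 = (x - 2)*(x - 1)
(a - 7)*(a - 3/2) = a^2 - 17*a/2 + 21/2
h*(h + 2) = h^2 + 2*h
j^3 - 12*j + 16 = (j - 2)^2*(j + 4)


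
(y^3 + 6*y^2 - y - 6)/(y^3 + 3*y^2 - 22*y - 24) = (y - 1)/(y - 4)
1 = 1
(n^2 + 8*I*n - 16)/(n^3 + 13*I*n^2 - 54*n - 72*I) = (n + 4*I)/(n^2 + 9*I*n - 18)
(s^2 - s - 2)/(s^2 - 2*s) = (s + 1)/s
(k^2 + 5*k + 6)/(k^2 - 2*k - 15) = (k + 2)/(k - 5)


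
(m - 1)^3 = m^3 - 3*m^2 + 3*m - 1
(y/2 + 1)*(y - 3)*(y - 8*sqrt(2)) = y^3/2 - 4*sqrt(2)*y^2 - y^2/2 - 3*y + 4*sqrt(2)*y + 24*sqrt(2)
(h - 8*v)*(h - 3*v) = h^2 - 11*h*v + 24*v^2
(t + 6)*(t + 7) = t^2 + 13*t + 42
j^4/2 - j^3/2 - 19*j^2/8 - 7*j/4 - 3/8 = (j/2 + 1/4)*(j - 3)*(j + 1/2)*(j + 1)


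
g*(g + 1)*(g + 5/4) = g^3 + 9*g^2/4 + 5*g/4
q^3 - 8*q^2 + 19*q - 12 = (q - 4)*(q - 3)*(q - 1)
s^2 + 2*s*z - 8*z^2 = (s - 2*z)*(s + 4*z)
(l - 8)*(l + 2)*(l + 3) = l^3 - 3*l^2 - 34*l - 48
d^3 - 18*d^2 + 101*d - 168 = (d - 8)*(d - 7)*(d - 3)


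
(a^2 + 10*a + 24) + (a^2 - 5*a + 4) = 2*a^2 + 5*a + 28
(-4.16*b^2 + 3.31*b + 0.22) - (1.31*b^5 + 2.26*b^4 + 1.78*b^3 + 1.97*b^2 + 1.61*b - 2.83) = -1.31*b^5 - 2.26*b^4 - 1.78*b^3 - 6.13*b^2 + 1.7*b + 3.05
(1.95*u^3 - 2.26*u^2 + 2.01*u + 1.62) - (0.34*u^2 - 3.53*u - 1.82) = 1.95*u^3 - 2.6*u^2 + 5.54*u + 3.44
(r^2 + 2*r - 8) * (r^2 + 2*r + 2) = r^4 + 4*r^3 - 2*r^2 - 12*r - 16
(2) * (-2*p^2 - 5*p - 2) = -4*p^2 - 10*p - 4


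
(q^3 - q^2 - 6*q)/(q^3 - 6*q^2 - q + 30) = q/(q - 5)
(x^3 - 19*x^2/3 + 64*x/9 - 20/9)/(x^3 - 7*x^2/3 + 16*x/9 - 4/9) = (x - 5)/(x - 1)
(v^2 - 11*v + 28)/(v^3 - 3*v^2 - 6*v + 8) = (v - 7)/(v^2 + v - 2)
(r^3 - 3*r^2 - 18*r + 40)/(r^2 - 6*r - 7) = (-r^3 + 3*r^2 + 18*r - 40)/(-r^2 + 6*r + 7)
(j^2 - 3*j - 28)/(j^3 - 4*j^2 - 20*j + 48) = (j - 7)/(j^2 - 8*j + 12)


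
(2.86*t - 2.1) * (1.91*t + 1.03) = 5.4626*t^2 - 1.0652*t - 2.163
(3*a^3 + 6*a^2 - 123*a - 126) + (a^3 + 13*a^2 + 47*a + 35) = 4*a^3 + 19*a^2 - 76*a - 91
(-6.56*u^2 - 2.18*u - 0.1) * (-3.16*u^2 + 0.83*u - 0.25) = 20.7296*u^4 + 1.444*u^3 + 0.1466*u^2 + 0.462*u + 0.025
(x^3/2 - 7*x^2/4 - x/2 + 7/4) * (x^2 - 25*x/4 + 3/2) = x^5/2 - 39*x^4/8 + 179*x^3/16 + 9*x^2/4 - 187*x/16 + 21/8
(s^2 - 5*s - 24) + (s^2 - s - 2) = 2*s^2 - 6*s - 26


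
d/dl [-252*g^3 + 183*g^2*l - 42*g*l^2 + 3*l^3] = 183*g^2 - 84*g*l + 9*l^2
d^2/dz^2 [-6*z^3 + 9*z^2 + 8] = 18 - 36*z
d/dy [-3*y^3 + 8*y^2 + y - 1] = -9*y^2 + 16*y + 1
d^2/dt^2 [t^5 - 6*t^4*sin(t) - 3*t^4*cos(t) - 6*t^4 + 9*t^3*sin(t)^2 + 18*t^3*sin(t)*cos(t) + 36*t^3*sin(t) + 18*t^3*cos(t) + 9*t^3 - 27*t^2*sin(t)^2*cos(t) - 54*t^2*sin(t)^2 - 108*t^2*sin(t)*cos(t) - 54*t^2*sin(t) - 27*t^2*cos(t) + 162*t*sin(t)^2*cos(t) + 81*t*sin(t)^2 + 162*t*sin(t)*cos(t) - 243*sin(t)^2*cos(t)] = 6*t^4*sin(t) + 3*t^4*cos(t) - 12*t^3*sin(t) - 36*t^3*sin(2*t) - 66*t^3*cos(t) + 18*t^3*cos(2*t) + 20*t^3 - 126*t^2*sin(t) + 270*t^2*sin(2*t) + 855*t^2*cos(t)/4 - 243*t^2*cos(3*t)/4 - 72*t^2 + 351*t*sin(t) - 486*t*sin(2*t) - 81*t*sin(3*t) - 297*t*cos(t)/2 - 297*t*cos(2*t) + 729*t*cos(3*t)/2 + 81*t - 729*sin(t) + 54*sin(2*t) + 243*sin(3*t) + 2133*cos(t)/4 + 378*cos(2*t) - 2133*cos(3*t)/4 - 540*sqrt(2)*cos(t + pi/4) - 54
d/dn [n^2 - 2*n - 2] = 2*n - 2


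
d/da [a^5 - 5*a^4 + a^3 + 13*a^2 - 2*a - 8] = 5*a^4 - 20*a^3 + 3*a^2 + 26*a - 2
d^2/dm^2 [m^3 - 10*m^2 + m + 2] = 6*m - 20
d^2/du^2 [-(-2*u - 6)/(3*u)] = 4/u^3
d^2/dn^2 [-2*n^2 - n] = -4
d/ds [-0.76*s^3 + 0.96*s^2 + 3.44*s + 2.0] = -2.28*s^2 + 1.92*s + 3.44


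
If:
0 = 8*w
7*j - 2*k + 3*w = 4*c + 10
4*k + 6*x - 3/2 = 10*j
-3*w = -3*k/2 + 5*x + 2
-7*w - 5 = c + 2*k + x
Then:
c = -7751/2252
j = -384/563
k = -567/1126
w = 0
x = -1241/2252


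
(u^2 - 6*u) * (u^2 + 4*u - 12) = u^4 - 2*u^3 - 36*u^2 + 72*u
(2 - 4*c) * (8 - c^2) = 4*c^3 - 2*c^2 - 32*c + 16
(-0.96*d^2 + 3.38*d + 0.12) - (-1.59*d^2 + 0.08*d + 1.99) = 0.63*d^2 + 3.3*d - 1.87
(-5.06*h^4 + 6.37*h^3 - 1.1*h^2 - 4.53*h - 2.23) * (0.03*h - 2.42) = -0.1518*h^5 + 12.4363*h^4 - 15.4484*h^3 + 2.5261*h^2 + 10.8957*h + 5.3966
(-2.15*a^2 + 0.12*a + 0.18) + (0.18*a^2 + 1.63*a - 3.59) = -1.97*a^2 + 1.75*a - 3.41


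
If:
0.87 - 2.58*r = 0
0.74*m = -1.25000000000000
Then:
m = -1.69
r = 0.34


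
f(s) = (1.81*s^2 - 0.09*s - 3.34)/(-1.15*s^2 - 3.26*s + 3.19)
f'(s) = (2.3*s + 3.26)*(1.81*s^2 - 0.09*s - 3.34)/(-1.15*s^2 - 3.26*s + 3.19)^2 + (3.62*s - 0.09)/(-1.15*s^2 - 3.26*s + 3.19) = (-6.0041*s^2 + 3.8658*s - 11.1755)/(1.3225*s^4 + 7.498*s^3 + 3.2906*s^2 - 20.7988*s + 10.1761)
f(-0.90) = -0.35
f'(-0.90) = -0.72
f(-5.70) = -3.59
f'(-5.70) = -0.94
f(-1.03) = -0.25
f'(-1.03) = -0.76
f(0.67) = -5.29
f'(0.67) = -47.07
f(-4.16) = -9.00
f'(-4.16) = -13.22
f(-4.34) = -7.20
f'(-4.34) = -7.55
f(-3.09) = 6.23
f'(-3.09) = -15.43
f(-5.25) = -4.13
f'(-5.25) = -1.52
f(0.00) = -1.05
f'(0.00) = -1.10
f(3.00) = -0.75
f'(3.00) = -0.19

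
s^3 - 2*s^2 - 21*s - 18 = (s - 6)*(s + 1)*(s + 3)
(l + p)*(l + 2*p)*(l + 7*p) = l^3 + 10*l^2*p + 23*l*p^2 + 14*p^3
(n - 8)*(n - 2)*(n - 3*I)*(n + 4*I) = n^4 - 10*n^3 + I*n^3 + 28*n^2 - 10*I*n^2 - 120*n + 16*I*n + 192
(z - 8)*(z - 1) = z^2 - 9*z + 8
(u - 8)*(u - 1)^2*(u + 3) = u^4 - 7*u^3 - 13*u^2 + 43*u - 24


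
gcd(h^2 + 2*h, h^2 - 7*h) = h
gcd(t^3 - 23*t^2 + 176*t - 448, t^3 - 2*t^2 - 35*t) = t - 7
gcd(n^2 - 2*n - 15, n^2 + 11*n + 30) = 1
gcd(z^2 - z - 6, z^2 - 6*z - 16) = z + 2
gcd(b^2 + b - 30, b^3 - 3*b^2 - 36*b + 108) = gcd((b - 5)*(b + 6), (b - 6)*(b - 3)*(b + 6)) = b + 6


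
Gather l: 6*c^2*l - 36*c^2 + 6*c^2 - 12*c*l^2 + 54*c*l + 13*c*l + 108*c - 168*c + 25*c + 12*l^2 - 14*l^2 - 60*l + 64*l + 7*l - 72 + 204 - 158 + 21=-30*c^2 - 35*c + l^2*(-12*c - 2) + l*(6*c^2 + 67*c + 11) - 5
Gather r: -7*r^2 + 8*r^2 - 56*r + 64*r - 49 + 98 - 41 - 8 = r^2 + 8*r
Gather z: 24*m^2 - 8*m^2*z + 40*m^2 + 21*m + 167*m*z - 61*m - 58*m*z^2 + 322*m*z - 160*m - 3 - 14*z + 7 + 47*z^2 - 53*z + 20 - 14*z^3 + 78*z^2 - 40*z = 64*m^2 - 200*m - 14*z^3 + z^2*(125 - 58*m) + z*(-8*m^2 + 489*m - 107) + 24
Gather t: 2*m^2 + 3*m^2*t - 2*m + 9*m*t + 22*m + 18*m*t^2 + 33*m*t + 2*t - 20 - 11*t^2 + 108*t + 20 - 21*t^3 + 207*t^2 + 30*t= 2*m^2 + 20*m - 21*t^3 + t^2*(18*m + 196) + t*(3*m^2 + 42*m + 140)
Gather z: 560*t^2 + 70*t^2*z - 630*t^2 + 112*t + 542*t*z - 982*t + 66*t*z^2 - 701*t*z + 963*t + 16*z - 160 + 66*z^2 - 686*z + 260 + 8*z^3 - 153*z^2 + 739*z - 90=-70*t^2 + 93*t + 8*z^3 + z^2*(66*t - 87) + z*(70*t^2 - 159*t + 69) + 10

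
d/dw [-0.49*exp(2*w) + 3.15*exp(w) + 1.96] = (3.15 - 0.98*exp(w))*exp(w)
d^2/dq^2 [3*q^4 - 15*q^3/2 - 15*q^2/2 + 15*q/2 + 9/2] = 36*q^2 - 45*q - 15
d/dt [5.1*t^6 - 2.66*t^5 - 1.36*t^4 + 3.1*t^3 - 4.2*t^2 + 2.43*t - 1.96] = 30.6*t^5 - 13.3*t^4 - 5.44*t^3 + 9.3*t^2 - 8.4*t + 2.43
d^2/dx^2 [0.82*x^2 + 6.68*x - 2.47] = 1.64000000000000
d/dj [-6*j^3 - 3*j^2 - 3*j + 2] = -18*j^2 - 6*j - 3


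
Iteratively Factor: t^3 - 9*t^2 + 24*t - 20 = (t - 5)*(t^2 - 4*t + 4) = (t - 5)*(t - 2)*(t - 2)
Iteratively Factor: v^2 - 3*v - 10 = (v - 5)*(v + 2)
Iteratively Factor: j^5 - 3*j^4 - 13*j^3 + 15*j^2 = (j)*(j^4 - 3*j^3 - 13*j^2 + 15*j) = j*(j + 3)*(j^3 - 6*j^2 + 5*j) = j*(j - 1)*(j + 3)*(j^2 - 5*j) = j^2*(j - 1)*(j + 3)*(j - 5)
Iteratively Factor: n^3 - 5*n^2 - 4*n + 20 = (n - 2)*(n^2 - 3*n - 10) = (n - 2)*(n + 2)*(n - 5)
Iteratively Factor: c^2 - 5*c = (c)*(c - 5)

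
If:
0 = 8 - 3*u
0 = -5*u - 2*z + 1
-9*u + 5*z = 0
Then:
No Solution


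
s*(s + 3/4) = s^2 + 3*s/4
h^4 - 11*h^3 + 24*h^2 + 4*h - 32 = (h - 8)*(h - 2)^2*(h + 1)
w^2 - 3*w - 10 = (w - 5)*(w + 2)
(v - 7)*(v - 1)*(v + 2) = v^3 - 6*v^2 - 9*v + 14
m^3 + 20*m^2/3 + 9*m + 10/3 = (m + 2/3)*(m + 1)*(m + 5)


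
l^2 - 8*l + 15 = (l - 5)*(l - 3)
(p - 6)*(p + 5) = p^2 - p - 30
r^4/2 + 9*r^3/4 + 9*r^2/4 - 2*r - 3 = (r/2 + 1)*(r - 1)*(r + 3/2)*(r + 2)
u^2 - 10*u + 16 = (u - 8)*(u - 2)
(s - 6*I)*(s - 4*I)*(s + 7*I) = s^3 - 3*I*s^2 + 46*s - 168*I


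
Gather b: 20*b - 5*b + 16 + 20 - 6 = 15*b + 30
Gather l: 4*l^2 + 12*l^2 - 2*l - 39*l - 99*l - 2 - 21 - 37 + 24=16*l^2 - 140*l - 36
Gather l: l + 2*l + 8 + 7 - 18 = 3*l - 3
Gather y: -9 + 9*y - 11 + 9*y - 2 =18*y - 22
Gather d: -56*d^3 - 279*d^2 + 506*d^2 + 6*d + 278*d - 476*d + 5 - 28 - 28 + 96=-56*d^3 + 227*d^2 - 192*d + 45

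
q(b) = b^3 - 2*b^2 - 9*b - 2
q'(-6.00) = 123.00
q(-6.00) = -236.00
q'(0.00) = -9.00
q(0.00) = -2.00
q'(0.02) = -9.08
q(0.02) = -2.18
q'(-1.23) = 0.46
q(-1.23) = 4.18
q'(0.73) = -10.32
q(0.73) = -9.25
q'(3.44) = 12.74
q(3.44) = -15.92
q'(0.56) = -10.30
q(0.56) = -7.49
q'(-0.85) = -3.43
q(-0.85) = 3.59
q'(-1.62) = 5.35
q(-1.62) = 3.08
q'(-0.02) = -8.92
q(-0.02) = -1.82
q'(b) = 3*b^2 - 4*b - 9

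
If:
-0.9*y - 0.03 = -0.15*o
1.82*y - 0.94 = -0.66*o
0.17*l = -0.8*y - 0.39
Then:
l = -2.95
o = 1.04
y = 0.14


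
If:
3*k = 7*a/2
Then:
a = 6*k/7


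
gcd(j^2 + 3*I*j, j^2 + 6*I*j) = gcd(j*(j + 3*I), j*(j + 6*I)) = j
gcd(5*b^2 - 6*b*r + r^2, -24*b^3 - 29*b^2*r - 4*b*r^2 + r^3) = 1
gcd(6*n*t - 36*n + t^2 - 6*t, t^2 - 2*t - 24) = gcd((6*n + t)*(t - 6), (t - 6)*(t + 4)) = t - 6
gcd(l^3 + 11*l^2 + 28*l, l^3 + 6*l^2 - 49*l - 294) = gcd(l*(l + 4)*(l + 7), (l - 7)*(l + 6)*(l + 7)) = l + 7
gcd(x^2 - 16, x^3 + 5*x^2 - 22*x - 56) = x - 4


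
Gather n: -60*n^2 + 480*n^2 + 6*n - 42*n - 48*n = 420*n^2 - 84*n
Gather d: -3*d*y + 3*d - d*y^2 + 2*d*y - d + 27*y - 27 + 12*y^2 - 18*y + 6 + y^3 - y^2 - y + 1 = d*(-y^2 - y + 2) + y^3 + 11*y^2 + 8*y - 20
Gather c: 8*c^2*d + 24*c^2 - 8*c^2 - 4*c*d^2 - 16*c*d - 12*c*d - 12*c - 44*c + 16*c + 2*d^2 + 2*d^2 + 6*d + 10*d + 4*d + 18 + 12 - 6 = c^2*(8*d + 16) + c*(-4*d^2 - 28*d - 40) + 4*d^2 + 20*d + 24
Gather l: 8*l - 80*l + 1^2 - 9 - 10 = -72*l - 18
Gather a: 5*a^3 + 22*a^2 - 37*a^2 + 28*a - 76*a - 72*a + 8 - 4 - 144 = 5*a^3 - 15*a^2 - 120*a - 140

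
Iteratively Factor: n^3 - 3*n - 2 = (n + 1)*(n^2 - n - 2) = (n - 2)*(n + 1)*(n + 1)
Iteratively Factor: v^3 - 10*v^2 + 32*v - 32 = (v - 2)*(v^2 - 8*v + 16) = (v - 4)*(v - 2)*(v - 4)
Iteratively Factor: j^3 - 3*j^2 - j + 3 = (j + 1)*(j^2 - 4*j + 3) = (j - 1)*(j + 1)*(j - 3)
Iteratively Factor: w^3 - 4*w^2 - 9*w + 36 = (w - 3)*(w^2 - w - 12) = (w - 3)*(w + 3)*(w - 4)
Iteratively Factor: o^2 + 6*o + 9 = (o + 3)*(o + 3)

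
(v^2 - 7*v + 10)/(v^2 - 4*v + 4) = (v - 5)/(v - 2)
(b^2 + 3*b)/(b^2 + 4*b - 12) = b*(b + 3)/(b^2 + 4*b - 12)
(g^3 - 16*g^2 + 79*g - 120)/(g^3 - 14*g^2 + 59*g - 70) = (g^2 - 11*g + 24)/(g^2 - 9*g + 14)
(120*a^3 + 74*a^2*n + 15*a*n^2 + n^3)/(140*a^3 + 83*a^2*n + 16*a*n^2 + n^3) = (6*a + n)/(7*a + n)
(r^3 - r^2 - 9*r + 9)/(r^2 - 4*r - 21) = (r^2 - 4*r + 3)/(r - 7)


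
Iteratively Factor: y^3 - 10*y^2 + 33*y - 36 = (y - 4)*(y^2 - 6*y + 9) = (y - 4)*(y - 3)*(y - 3)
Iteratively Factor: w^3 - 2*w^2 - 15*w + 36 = (w + 4)*(w^2 - 6*w + 9) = (w - 3)*(w + 4)*(w - 3)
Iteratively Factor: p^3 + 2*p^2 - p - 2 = (p - 1)*(p^2 + 3*p + 2) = (p - 1)*(p + 2)*(p + 1)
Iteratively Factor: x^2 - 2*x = (x - 2)*(x)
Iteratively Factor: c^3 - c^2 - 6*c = (c + 2)*(c^2 - 3*c) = c*(c + 2)*(c - 3)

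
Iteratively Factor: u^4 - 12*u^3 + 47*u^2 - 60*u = (u - 3)*(u^3 - 9*u^2 + 20*u) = (u - 4)*(u - 3)*(u^2 - 5*u) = (u - 5)*(u - 4)*(u - 3)*(u)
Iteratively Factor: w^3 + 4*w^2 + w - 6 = (w + 3)*(w^2 + w - 2) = (w + 2)*(w + 3)*(w - 1)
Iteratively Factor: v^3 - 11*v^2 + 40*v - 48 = (v - 4)*(v^2 - 7*v + 12) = (v - 4)^2*(v - 3)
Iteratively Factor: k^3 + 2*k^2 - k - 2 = (k + 1)*(k^2 + k - 2) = (k + 1)*(k + 2)*(k - 1)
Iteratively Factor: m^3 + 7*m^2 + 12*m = (m + 4)*(m^2 + 3*m) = m*(m + 4)*(m + 3)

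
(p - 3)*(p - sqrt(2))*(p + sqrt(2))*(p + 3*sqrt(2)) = p^4 - 3*p^3 + 3*sqrt(2)*p^3 - 9*sqrt(2)*p^2 - 2*p^2 - 6*sqrt(2)*p + 6*p + 18*sqrt(2)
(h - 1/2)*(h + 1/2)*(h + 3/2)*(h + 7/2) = h^4 + 5*h^3 + 5*h^2 - 5*h/4 - 21/16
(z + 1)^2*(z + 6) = z^3 + 8*z^2 + 13*z + 6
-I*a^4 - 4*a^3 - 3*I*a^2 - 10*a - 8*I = (a - 4*I)*(a - 2*I)*(a + I)*(-I*a + 1)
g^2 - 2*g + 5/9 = (g - 5/3)*(g - 1/3)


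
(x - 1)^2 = x^2 - 2*x + 1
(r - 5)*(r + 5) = r^2 - 25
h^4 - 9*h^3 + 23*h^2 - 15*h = h*(h - 5)*(h - 3)*(h - 1)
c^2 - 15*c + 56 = (c - 8)*(c - 7)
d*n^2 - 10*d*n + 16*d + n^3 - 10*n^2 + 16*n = (d + n)*(n - 8)*(n - 2)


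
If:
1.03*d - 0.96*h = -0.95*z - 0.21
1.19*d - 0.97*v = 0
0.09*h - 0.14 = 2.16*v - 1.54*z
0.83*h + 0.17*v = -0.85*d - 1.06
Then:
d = -0.40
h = -0.76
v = -0.49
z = -0.56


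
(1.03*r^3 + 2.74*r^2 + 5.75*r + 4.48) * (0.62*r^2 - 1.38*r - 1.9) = 0.6386*r^5 + 0.2774*r^4 - 2.1732*r^3 - 10.3634*r^2 - 17.1074*r - 8.512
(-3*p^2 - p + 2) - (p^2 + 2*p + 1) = -4*p^2 - 3*p + 1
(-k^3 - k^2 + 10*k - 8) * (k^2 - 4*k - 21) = -k^5 + 3*k^4 + 35*k^3 - 27*k^2 - 178*k + 168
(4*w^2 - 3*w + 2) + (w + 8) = 4*w^2 - 2*w + 10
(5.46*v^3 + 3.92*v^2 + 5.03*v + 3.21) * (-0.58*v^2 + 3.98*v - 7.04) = -3.1668*v^5 + 19.4572*v^4 - 25.7542*v^3 - 9.4392*v^2 - 22.6354*v - 22.5984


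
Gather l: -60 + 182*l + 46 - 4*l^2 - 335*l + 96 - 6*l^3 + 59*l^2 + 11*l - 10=-6*l^3 + 55*l^2 - 142*l + 72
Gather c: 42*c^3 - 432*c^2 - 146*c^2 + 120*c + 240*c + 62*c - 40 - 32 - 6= 42*c^3 - 578*c^2 + 422*c - 78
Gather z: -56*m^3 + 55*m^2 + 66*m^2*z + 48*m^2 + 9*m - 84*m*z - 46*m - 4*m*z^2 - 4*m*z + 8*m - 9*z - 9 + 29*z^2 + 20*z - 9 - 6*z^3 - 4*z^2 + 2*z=-56*m^3 + 103*m^2 - 29*m - 6*z^3 + z^2*(25 - 4*m) + z*(66*m^2 - 88*m + 13) - 18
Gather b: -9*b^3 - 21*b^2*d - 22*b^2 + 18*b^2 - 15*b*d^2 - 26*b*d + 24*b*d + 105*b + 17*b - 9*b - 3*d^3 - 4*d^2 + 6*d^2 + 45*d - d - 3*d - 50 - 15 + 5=-9*b^3 + b^2*(-21*d - 4) + b*(-15*d^2 - 2*d + 113) - 3*d^3 + 2*d^2 + 41*d - 60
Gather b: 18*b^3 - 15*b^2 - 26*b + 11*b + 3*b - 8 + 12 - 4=18*b^3 - 15*b^2 - 12*b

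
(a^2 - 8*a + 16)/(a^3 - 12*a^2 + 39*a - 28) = (a - 4)/(a^2 - 8*a + 7)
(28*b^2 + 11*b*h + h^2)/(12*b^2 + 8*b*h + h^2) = (28*b^2 + 11*b*h + h^2)/(12*b^2 + 8*b*h + h^2)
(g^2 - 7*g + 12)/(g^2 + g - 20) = (g - 3)/(g + 5)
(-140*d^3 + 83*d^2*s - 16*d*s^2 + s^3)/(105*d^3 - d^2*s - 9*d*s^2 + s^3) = (-4*d + s)/(3*d + s)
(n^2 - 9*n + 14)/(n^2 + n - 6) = (n - 7)/(n + 3)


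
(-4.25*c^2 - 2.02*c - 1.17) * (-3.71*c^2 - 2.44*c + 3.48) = 15.7675*c^4 + 17.8642*c^3 - 5.5205*c^2 - 4.1748*c - 4.0716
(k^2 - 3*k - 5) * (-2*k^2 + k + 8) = -2*k^4 + 7*k^3 + 15*k^2 - 29*k - 40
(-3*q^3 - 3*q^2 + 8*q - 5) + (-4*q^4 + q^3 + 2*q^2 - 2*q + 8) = -4*q^4 - 2*q^3 - q^2 + 6*q + 3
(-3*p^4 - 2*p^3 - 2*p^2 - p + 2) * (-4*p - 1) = 12*p^5 + 11*p^4 + 10*p^3 + 6*p^2 - 7*p - 2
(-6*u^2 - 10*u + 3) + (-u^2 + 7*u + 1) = -7*u^2 - 3*u + 4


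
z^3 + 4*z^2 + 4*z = z*(z + 2)^2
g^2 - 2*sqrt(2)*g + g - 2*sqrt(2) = (g + 1)*(g - 2*sqrt(2))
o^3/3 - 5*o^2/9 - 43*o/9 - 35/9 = (o/3 + 1/3)*(o - 5)*(o + 7/3)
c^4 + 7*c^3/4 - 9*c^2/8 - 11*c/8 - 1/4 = (c - 1)*(c + 1/4)*(c + 1/2)*(c + 2)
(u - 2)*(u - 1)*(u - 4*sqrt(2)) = u^3 - 4*sqrt(2)*u^2 - 3*u^2 + 2*u + 12*sqrt(2)*u - 8*sqrt(2)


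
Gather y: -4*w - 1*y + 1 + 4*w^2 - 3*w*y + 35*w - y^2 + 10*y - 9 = 4*w^2 + 31*w - y^2 + y*(9 - 3*w) - 8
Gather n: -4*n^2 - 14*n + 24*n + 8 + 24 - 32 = -4*n^2 + 10*n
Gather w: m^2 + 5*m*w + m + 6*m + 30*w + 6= m^2 + 7*m + w*(5*m + 30) + 6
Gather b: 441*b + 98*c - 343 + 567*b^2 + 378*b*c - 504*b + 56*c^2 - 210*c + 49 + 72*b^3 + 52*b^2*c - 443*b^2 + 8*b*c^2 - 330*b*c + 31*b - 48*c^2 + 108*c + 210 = 72*b^3 + b^2*(52*c + 124) + b*(8*c^2 + 48*c - 32) + 8*c^2 - 4*c - 84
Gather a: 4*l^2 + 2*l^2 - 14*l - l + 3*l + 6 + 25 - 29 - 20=6*l^2 - 12*l - 18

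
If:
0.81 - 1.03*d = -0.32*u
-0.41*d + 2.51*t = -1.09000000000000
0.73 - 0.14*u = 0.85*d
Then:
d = 0.83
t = -0.30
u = 0.15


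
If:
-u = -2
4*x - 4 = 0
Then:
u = 2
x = 1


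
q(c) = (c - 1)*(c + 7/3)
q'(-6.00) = -10.67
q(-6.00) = 25.67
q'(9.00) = 19.33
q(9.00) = 90.67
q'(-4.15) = -6.97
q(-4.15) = 9.36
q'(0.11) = 1.55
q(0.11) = -2.17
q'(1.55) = 4.43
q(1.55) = 2.14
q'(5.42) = 12.17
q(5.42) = 34.27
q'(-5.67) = -10.01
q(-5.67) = 22.26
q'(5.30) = 11.93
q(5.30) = 32.82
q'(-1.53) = -1.73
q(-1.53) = -2.03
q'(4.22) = 9.77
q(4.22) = 21.10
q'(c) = 2*c + 4/3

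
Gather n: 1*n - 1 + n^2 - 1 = n^2 + n - 2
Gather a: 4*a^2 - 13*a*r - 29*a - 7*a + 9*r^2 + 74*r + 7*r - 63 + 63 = 4*a^2 + a*(-13*r - 36) + 9*r^2 + 81*r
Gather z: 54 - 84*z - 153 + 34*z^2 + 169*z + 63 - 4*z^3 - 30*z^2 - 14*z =-4*z^3 + 4*z^2 + 71*z - 36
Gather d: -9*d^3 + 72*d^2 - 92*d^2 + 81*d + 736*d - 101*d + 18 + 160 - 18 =-9*d^3 - 20*d^2 + 716*d + 160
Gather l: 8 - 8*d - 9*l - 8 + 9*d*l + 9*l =9*d*l - 8*d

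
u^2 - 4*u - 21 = (u - 7)*(u + 3)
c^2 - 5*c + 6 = (c - 3)*(c - 2)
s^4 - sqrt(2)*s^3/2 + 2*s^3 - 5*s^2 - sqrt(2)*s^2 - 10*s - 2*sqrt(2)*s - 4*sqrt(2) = (s - 2*sqrt(2))*(s + sqrt(2))*(sqrt(2)*s/2 + sqrt(2))*(sqrt(2)*s + 1)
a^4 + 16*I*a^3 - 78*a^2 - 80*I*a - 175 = (a - I)*(a + 5*I)^2*(a + 7*I)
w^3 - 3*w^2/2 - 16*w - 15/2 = (w - 5)*(w + 1/2)*(w + 3)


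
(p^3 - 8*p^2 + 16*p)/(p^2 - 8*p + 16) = p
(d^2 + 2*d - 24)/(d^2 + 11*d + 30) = (d - 4)/(d + 5)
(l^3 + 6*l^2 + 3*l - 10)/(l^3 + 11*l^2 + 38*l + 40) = (l - 1)/(l + 4)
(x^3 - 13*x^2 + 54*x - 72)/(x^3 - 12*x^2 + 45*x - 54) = (x - 4)/(x - 3)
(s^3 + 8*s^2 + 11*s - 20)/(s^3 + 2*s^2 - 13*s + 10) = (s + 4)/(s - 2)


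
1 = 1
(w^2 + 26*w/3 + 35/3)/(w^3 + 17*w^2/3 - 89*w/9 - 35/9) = 3*(3*w + 5)/(9*w^2 - 12*w - 5)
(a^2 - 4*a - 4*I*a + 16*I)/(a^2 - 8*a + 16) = (a - 4*I)/(a - 4)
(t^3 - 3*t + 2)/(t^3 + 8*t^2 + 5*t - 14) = (t - 1)/(t + 7)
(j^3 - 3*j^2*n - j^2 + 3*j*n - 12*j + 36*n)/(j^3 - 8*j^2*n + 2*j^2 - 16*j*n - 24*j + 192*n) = (j^2 - 3*j*n + 3*j - 9*n)/(j^2 - 8*j*n + 6*j - 48*n)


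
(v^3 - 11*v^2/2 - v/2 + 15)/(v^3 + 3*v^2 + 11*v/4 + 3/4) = 2*(v^2 - 7*v + 10)/(2*v^2 + 3*v + 1)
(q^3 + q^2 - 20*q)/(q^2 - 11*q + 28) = q*(q + 5)/(q - 7)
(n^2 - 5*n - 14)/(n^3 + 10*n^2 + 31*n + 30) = (n - 7)/(n^2 + 8*n + 15)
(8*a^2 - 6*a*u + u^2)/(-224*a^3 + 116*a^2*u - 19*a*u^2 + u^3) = (-2*a + u)/(56*a^2 - 15*a*u + u^2)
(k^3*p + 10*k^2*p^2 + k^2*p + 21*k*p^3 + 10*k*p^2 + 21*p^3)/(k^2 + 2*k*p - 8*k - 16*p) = p*(k^3 + 10*k^2*p + k^2 + 21*k*p^2 + 10*k*p + 21*p^2)/(k^2 + 2*k*p - 8*k - 16*p)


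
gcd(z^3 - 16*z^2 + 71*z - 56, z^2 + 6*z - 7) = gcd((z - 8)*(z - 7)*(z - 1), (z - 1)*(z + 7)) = z - 1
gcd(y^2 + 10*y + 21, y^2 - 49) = y + 7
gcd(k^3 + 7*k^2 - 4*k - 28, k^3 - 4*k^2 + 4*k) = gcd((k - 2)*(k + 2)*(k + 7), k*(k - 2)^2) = k - 2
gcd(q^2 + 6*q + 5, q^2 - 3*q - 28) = 1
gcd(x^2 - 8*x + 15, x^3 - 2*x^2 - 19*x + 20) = x - 5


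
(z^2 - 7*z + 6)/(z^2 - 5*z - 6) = (z - 1)/(z + 1)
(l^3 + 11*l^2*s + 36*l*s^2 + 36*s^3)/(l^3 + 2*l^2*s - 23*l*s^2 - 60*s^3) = (-l^2 - 8*l*s - 12*s^2)/(-l^2 + l*s + 20*s^2)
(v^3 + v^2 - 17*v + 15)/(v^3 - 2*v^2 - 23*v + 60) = (v - 1)/(v - 4)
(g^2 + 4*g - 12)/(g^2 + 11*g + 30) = (g - 2)/(g + 5)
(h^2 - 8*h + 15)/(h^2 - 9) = (h - 5)/(h + 3)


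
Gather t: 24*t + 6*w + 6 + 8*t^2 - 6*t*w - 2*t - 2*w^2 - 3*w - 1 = 8*t^2 + t*(22 - 6*w) - 2*w^2 + 3*w + 5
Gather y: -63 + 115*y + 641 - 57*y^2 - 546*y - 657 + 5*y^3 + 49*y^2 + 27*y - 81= 5*y^3 - 8*y^2 - 404*y - 160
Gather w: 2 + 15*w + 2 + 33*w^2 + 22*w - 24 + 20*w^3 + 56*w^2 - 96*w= 20*w^3 + 89*w^2 - 59*w - 20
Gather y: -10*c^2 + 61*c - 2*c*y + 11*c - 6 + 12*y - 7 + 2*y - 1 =-10*c^2 + 72*c + y*(14 - 2*c) - 14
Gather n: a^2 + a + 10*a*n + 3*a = a^2 + 10*a*n + 4*a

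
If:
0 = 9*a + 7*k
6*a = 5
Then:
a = 5/6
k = -15/14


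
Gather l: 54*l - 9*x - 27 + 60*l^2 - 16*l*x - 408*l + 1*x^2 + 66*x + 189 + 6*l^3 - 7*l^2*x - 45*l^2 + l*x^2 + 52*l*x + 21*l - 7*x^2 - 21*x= 6*l^3 + l^2*(15 - 7*x) + l*(x^2 + 36*x - 333) - 6*x^2 + 36*x + 162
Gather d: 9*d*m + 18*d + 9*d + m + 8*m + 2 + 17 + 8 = d*(9*m + 27) + 9*m + 27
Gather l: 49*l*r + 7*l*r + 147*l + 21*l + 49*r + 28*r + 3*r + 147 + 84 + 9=l*(56*r + 168) + 80*r + 240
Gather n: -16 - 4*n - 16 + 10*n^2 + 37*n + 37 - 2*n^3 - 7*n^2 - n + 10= -2*n^3 + 3*n^2 + 32*n + 15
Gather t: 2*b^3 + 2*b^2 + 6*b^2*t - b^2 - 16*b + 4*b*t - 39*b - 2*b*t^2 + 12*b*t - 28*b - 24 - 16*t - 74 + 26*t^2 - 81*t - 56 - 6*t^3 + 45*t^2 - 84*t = 2*b^3 + b^2 - 83*b - 6*t^3 + t^2*(71 - 2*b) + t*(6*b^2 + 16*b - 181) - 154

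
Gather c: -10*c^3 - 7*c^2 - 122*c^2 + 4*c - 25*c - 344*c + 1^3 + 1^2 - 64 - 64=-10*c^3 - 129*c^2 - 365*c - 126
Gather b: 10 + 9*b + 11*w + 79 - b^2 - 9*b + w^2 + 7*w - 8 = -b^2 + w^2 + 18*w + 81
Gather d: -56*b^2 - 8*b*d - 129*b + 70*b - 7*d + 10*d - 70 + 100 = -56*b^2 - 59*b + d*(3 - 8*b) + 30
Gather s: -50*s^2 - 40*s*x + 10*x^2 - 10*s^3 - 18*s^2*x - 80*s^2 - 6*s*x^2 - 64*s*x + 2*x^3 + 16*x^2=-10*s^3 + s^2*(-18*x - 130) + s*(-6*x^2 - 104*x) + 2*x^3 + 26*x^2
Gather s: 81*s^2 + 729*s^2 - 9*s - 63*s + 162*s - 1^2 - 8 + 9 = 810*s^2 + 90*s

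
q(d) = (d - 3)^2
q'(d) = 2*d - 6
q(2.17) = 0.69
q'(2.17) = -1.66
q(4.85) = 3.42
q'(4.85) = 3.70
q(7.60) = 21.16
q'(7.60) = 9.20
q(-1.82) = 23.23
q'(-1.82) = -9.64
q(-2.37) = 28.84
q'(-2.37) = -10.74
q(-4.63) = 58.22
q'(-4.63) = -15.26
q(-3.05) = 36.60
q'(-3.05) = -12.10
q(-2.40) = 29.16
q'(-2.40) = -10.80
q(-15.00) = 324.00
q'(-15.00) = -36.00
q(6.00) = 9.00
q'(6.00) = 6.00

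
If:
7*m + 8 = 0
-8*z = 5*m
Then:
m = -8/7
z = 5/7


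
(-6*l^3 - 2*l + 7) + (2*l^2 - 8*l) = -6*l^3 + 2*l^2 - 10*l + 7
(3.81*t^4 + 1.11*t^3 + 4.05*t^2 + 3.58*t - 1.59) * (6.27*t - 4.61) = 23.8887*t^5 - 10.6044*t^4 + 20.2764*t^3 + 3.7761*t^2 - 26.4731*t + 7.3299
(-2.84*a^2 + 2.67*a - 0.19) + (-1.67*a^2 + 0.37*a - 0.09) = -4.51*a^2 + 3.04*a - 0.28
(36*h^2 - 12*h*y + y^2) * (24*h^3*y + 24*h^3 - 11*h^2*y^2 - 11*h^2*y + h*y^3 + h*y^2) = 864*h^5*y + 864*h^5 - 684*h^4*y^2 - 684*h^4*y + 192*h^3*y^3 + 192*h^3*y^2 - 23*h^2*y^4 - 23*h^2*y^3 + h*y^5 + h*y^4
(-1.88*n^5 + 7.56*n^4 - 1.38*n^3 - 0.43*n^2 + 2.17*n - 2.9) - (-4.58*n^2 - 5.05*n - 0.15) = -1.88*n^5 + 7.56*n^4 - 1.38*n^3 + 4.15*n^2 + 7.22*n - 2.75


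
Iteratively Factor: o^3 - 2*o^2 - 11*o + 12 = (o - 4)*(o^2 + 2*o - 3) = (o - 4)*(o + 3)*(o - 1)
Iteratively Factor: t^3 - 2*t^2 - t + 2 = (t - 1)*(t^2 - t - 2) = (t - 1)*(t + 1)*(t - 2)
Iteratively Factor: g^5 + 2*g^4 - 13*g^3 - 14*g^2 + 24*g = (g)*(g^4 + 2*g^3 - 13*g^2 - 14*g + 24) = g*(g + 4)*(g^3 - 2*g^2 - 5*g + 6) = g*(g + 2)*(g + 4)*(g^2 - 4*g + 3) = g*(g - 1)*(g + 2)*(g + 4)*(g - 3)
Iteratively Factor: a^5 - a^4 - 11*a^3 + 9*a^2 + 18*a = (a + 1)*(a^4 - 2*a^3 - 9*a^2 + 18*a) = (a - 3)*(a + 1)*(a^3 + a^2 - 6*a) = (a - 3)*(a + 1)*(a + 3)*(a^2 - 2*a) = (a - 3)*(a - 2)*(a + 1)*(a + 3)*(a)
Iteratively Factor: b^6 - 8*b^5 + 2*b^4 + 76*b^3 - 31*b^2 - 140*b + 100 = (b - 5)*(b^5 - 3*b^4 - 13*b^3 + 11*b^2 + 24*b - 20) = (b - 5)*(b + 2)*(b^4 - 5*b^3 - 3*b^2 + 17*b - 10) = (b - 5)*(b + 2)^2*(b^3 - 7*b^2 + 11*b - 5) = (b - 5)*(b - 1)*(b + 2)^2*(b^2 - 6*b + 5) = (b - 5)^2*(b - 1)*(b + 2)^2*(b - 1)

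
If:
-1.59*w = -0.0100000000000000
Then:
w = 0.01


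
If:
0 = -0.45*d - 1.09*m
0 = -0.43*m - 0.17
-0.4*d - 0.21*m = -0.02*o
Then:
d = 0.96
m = -0.40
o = 15.00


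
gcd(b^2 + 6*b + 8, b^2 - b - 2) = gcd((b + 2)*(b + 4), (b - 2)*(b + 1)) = 1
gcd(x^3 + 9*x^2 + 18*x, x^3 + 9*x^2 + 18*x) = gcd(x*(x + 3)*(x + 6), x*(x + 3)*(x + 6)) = x^3 + 9*x^2 + 18*x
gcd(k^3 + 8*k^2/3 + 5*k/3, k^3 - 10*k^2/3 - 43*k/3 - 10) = k^2 + 8*k/3 + 5/3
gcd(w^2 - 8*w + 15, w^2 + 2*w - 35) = w - 5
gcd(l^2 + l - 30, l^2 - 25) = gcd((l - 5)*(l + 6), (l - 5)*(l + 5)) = l - 5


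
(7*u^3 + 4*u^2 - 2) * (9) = 63*u^3 + 36*u^2 - 18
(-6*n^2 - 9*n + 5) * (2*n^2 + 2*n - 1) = -12*n^4 - 30*n^3 - 2*n^2 + 19*n - 5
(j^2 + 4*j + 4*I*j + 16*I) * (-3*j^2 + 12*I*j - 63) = -3*j^4 - 12*j^3 - 111*j^2 - 444*j - 252*I*j - 1008*I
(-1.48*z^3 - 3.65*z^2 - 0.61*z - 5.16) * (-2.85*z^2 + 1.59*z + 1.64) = 4.218*z^5 + 8.0493*z^4 - 6.4922*z^3 + 7.7501*z^2 - 9.2048*z - 8.4624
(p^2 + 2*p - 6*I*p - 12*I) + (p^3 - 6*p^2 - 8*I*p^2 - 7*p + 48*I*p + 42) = p^3 - 5*p^2 - 8*I*p^2 - 5*p + 42*I*p + 42 - 12*I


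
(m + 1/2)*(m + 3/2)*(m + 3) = m^3 + 5*m^2 + 27*m/4 + 9/4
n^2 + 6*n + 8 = (n + 2)*(n + 4)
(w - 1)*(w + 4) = w^2 + 3*w - 4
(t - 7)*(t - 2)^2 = t^3 - 11*t^2 + 32*t - 28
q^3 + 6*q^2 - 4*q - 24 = (q - 2)*(q + 2)*(q + 6)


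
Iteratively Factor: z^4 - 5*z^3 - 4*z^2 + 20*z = (z - 2)*(z^3 - 3*z^2 - 10*z) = (z - 2)*(z + 2)*(z^2 - 5*z) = z*(z - 2)*(z + 2)*(z - 5)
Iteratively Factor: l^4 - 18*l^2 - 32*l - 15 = (l + 3)*(l^3 - 3*l^2 - 9*l - 5) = (l - 5)*(l + 3)*(l^2 + 2*l + 1) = (l - 5)*(l + 1)*(l + 3)*(l + 1)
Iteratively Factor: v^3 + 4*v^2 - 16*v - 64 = (v + 4)*(v^2 - 16) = (v + 4)^2*(v - 4)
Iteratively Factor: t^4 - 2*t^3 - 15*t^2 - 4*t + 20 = (t - 5)*(t^3 + 3*t^2 - 4) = (t - 5)*(t + 2)*(t^2 + t - 2) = (t - 5)*(t + 2)^2*(t - 1)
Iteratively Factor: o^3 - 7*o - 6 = (o + 1)*(o^2 - o - 6) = (o + 1)*(o + 2)*(o - 3)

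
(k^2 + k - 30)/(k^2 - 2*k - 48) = (k - 5)/(k - 8)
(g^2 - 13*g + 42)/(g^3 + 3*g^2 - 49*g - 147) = (g - 6)/(g^2 + 10*g + 21)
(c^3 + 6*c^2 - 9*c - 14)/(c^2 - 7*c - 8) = (c^2 + 5*c - 14)/(c - 8)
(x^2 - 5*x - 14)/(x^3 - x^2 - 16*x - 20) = (x - 7)/(x^2 - 3*x - 10)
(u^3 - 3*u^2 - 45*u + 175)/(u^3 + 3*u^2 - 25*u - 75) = (u^2 + 2*u - 35)/(u^2 + 8*u + 15)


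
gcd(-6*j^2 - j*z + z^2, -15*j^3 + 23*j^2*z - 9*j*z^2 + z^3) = -3*j + z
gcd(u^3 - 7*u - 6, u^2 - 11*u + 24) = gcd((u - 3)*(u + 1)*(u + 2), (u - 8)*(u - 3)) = u - 3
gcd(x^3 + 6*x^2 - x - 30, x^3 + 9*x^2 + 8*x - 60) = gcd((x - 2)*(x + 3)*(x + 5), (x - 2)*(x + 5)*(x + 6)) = x^2 + 3*x - 10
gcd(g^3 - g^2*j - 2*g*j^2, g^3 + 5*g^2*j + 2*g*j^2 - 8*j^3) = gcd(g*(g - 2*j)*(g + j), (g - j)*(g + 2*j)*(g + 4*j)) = 1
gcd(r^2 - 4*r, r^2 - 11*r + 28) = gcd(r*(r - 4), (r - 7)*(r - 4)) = r - 4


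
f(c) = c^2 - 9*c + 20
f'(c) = 2*c - 9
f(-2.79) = 52.89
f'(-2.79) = -14.58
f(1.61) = 8.10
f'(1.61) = -5.78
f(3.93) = 0.07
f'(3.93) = -1.14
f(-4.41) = 79.14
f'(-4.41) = -17.82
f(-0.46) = 24.35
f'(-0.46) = -9.92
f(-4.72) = 84.76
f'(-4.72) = -18.44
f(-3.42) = 62.48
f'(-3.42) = -15.84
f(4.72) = -0.20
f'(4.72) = 0.44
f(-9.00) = 182.00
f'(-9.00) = -27.00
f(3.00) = 2.00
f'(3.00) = -3.00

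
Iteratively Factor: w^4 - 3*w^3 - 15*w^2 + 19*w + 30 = (w + 1)*(w^3 - 4*w^2 - 11*w + 30) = (w - 5)*(w + 1)*(w^2 + w - 6) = (w - 5)*(w - 2)*(w + 1)*(w + 3)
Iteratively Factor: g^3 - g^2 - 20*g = (g + 4)*(g^2 - 5*g) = g*(g + 4)*(g - 5)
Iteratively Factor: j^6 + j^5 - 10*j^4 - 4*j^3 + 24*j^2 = (j - 2)*(j^5 + 3*j^4 - 4*j^3 - 12*j^2) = (j - 2)^2*(j^4 + 5*j^3 + 6*j^2) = j*(j - 2)^2*(j^3 + 5*j^2 + 6*j) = j^2*(j - 2)^2*(j^2 + 5*j + 6) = j^2*(j - 2)^2*(j + 2)*(j + 3)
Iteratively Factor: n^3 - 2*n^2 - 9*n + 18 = (n + 3)*(n^2 - 5*n + 6) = (n - 3)*(n + 3)*(n - 2)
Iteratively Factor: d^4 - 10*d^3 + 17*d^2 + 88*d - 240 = (d - 4)*(d^3 - 6*d^2 - 7*d + 60) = (d - 4)^2*(d^2 - 2*d - 15) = (d - 5)*(d - 4)^2*(d + 3)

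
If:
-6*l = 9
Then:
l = -3/2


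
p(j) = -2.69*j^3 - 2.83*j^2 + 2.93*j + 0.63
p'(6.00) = -321.55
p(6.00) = -664.71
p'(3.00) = -86.68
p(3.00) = -88.68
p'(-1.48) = -6.37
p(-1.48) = -1.18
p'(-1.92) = -15.95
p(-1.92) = 3.61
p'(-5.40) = -201.83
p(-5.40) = 325.86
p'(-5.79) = -234.84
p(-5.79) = 410.93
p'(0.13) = 2.06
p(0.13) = 0.96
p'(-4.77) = -153.69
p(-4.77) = 214.21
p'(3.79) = -134.44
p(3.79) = -175.36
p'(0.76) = -6.03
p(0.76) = 0.04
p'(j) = -8.07*j^2 - 5.66*j + 2.93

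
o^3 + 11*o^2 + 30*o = o*(o + 5)*(o + 6)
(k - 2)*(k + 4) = k^2 + 2*k - 8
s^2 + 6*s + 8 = (s + 2)*(s + 4)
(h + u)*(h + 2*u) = h^2 + 3*h*u + 2*u^2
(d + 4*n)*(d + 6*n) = d^2 + 10*d*n + 24*n^2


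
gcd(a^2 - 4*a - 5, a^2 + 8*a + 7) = a + 1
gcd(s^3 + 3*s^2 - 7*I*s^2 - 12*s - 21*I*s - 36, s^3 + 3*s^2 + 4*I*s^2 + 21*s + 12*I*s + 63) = s^2 + s*(3 - 3*I) - 9*I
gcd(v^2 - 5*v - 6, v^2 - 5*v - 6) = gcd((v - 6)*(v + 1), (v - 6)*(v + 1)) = v^2 - 5*v - 6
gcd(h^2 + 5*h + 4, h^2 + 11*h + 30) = 1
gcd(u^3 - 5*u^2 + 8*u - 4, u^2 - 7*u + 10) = u - 2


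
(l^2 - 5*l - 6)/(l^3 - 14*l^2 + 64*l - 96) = (l + 1)/(l^2 - 8*l + 16)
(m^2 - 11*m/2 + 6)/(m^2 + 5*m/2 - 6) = (m - 4)/(m + 4)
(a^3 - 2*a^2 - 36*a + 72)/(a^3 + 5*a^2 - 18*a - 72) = (a^2 - 8*a + 12)/(a^2 - a - 12)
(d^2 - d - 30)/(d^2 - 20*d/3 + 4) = 3*(d + 5)/(3*d - 2)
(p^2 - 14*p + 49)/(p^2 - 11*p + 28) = (p - 7)/(p - 4)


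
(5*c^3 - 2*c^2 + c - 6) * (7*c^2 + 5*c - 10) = 35*c^5 + 11*c^4 - 53*c^3 - 17*c^2 - 40*c + 60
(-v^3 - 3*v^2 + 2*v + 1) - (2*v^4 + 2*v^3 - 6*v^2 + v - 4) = -2*v^4 - 3*v^3 + 3*v^2 + v + 5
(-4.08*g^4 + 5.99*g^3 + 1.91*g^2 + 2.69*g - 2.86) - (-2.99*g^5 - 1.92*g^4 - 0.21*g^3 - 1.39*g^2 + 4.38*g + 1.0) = 2.99*g^5 - 2.16*g^4 + 6.2*g^3 + 3.3*g^2 - 1.69*g - 3.86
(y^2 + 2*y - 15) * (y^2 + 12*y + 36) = y^4 + 14*y^3 + 45*y^2 - 108*y - 540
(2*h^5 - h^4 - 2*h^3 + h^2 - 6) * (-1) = -2*h^5 + h^4 + 2*h^3 - h^2 + 6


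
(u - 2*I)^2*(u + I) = u^3 - 3*I*u^2 - 4*I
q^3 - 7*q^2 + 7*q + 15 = (q - 5)*(q - 3)*(q + 1)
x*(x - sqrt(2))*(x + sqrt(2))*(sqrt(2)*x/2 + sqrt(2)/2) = sqrt(2)*x^4/2 + sqrt(2)*x^3/2 - sqrt(2)*x^2 - sqrt(2)*x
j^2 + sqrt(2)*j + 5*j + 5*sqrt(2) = (j + 5)*(j + sqrt(2))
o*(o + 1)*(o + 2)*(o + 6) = o^4 + 9*o^3 + 20*o^2 + 12*o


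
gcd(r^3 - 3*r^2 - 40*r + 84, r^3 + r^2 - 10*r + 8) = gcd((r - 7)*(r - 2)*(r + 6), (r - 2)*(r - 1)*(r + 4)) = r - 2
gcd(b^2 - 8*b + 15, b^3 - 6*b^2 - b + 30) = b^2 - 8*b + 15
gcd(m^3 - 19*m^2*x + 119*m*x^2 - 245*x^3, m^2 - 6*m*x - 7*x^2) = -m + 7*x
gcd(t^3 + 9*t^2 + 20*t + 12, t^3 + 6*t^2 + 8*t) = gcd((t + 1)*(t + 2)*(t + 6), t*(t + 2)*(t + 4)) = t + 2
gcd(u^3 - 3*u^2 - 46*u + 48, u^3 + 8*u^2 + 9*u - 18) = u^2 + 5*u - 6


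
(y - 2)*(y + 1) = y^2 - y - 2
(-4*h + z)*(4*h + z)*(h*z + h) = -16*h^3*z - 16*h^3 + h*z^3 + h*z^2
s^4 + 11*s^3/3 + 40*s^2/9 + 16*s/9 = s*(s + 1)*(s + 4/3)^2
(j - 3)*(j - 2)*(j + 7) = j^3 + 2*j^2 - 29*j + 42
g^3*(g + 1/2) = g^4 + g^3/2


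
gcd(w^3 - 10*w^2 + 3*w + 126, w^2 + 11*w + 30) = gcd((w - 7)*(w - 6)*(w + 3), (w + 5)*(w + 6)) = 1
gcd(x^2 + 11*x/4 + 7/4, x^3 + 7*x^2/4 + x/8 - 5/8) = x + 1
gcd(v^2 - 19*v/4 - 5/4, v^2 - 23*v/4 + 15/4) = v - 5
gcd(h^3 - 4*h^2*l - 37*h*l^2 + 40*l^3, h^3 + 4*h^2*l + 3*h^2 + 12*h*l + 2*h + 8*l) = 1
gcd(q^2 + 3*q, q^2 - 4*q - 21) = q + 3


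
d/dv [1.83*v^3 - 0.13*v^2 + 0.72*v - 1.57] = 5.49*v^2 - 0.26*v + 0.72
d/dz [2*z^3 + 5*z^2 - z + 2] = 6*z^2 + 10*z - 1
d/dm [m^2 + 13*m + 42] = 2*m + 13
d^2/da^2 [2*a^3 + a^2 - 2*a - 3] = 12*a + 2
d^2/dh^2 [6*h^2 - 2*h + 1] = 12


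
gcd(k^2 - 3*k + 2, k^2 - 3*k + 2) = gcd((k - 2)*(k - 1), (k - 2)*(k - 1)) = k^2 - 3*k + 2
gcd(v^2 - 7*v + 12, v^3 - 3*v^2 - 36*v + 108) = v - 3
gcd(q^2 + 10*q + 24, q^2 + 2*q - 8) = q + 4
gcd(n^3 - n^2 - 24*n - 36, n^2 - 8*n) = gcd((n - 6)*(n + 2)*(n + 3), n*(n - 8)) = 1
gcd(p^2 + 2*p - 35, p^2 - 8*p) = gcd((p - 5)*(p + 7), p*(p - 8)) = 1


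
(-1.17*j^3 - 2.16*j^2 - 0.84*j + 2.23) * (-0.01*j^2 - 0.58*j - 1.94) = 0.0117*j^5 + 0.7002*j^4 + 3.531*j^3 + 4.6553*j^2 + 0.3362*j - 4.3262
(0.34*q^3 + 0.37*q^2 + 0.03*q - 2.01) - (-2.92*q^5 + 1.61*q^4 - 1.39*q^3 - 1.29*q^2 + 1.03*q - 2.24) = 2.92*q^5 - 1.61*q^4 + 1.73*q^3 + 1.66*q^2 - 1.0*q + 0.23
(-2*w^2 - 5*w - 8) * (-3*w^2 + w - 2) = 6*w^4 + 13*w^3 + 23*w^2 + 2*w + 16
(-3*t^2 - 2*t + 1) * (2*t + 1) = -6*t^3 - 7*t^2 + 1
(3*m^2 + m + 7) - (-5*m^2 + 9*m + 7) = 8*m^2 - 8*m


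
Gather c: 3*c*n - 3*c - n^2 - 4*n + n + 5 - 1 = c*(3*n - 3) - n^2 - 3*n + 4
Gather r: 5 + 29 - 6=28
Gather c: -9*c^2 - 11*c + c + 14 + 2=-9*c^2 - 10*c + 16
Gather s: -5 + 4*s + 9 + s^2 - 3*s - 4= s^2 + s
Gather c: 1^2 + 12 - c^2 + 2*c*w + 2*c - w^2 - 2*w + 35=-c^2 + c*(2*w + 2) - w^2 - 2*w + 48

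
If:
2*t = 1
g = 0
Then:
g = 0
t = 1/2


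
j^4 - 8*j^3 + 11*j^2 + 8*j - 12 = (j - 6)*(j - 2)*(j - 1)*(j + 1)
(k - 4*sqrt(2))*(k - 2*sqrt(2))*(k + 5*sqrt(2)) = k^3 - sqrt(2)*k^2 - 44*k + 80*sqrt(2)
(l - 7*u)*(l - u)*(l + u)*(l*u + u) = l^4*u - 7*l^3*u^2 + l^3*u - l^2*u^3 - 7*l^2*u^2 + 7*l*u^4 - l*u^3 + 7*u^4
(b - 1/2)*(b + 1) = b^2 + b/2 - 1/2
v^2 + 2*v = v*(v + 2)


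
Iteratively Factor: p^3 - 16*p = (p)*(p^2 - 16) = p*(p - 4)*(p + 4)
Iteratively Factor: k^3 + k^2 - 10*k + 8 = (k - 2)*(k^2 + 3*k - 4) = (k - 2)*(k + 4)*(k - 1)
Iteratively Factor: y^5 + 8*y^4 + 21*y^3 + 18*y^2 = (y + 2)*(y^4 + 6*y^3 + 9*y^2) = y*(y + 2)*(y^3 + 6*y^2 + 9*y) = y^2*(y + 2)*(y^2 + 6*y + 9) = y^2*(y + 2)*(y + 3)*(y + 3)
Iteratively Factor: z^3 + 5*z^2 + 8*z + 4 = (z + 1)*(z^2 + 4*z + 4) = (z + 1)*(z + 2)*(z + 2)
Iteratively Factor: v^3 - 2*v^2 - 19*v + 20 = (v - 1)*(v^2 - v - 20) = (v - 1)*(v + 4)*(v - 5)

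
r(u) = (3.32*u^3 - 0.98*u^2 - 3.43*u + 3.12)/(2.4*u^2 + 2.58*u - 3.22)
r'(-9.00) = 1.34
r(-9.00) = -14.68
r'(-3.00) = -0.22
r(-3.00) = -7.99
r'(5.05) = 1.32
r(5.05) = 5.47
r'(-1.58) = -39.37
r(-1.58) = 5.37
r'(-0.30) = 0.20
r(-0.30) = -1.05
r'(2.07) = 1.11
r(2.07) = 1.71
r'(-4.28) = 1.01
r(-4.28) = -8.77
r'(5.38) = 1.33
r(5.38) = 5.91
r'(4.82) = 1.32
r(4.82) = 5.17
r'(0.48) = -2.41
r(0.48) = -1.13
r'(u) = (-4.8*u - 2.58)*(3.32*u^3 - 0.98*u^2 - 3.43*u + 3.12)/(2.4*u^2 + 2.58*u - 3.22)^2 + (9.96*u^2 - 1.96*u - 3.43)/(2.4*u^2 + 2.58*u - 3.22)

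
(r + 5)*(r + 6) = r^2 + 11*r + 30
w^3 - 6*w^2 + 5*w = w*(w - 5)*(w - 1)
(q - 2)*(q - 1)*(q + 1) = q^3 - 2*q^2 - q + 2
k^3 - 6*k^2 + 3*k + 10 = (k - 5)*(k - 2)*(k + 1)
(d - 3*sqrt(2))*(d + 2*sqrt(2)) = d^2 - sqrt(2)*d - 12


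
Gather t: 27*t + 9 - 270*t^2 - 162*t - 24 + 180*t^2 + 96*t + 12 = -90*t^2 - 39*t - 3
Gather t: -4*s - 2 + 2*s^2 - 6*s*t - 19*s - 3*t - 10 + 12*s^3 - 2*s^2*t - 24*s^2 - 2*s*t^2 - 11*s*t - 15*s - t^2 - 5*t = 12*s^3 - 22*s^2 - 38*s + t^2*(-2*s - 1) + t*(-2*s^2 - 17*s - 8) - 12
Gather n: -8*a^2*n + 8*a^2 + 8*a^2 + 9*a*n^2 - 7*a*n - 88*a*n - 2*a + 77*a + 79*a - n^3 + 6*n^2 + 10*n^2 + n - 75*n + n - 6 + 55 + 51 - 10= 16*a^2 + 154*a - n^3 + n^2*(9*a + 16) + n*(-8*a^2 - 95*a - 73) + 90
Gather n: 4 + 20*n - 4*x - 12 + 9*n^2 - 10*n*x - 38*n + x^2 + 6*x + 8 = 9*n^2 + n*(-10*x - 18) + x^2 + 2*x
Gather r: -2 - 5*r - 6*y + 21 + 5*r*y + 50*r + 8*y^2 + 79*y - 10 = r*(5*y + 45) + 8*y^2 + 73*y + 9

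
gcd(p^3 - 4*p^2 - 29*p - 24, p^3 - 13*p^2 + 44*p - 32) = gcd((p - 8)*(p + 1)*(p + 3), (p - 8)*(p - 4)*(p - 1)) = p - 8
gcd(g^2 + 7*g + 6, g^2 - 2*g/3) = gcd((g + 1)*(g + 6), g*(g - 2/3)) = 1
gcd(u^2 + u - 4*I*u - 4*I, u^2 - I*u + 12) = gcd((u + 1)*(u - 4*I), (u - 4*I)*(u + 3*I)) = u - 4*I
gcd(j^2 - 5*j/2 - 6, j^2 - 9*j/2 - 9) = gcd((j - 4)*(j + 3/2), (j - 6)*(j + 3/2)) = j + 3/2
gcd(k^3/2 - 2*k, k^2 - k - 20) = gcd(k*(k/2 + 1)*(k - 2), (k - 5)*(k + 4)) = 1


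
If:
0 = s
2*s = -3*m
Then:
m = 0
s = 0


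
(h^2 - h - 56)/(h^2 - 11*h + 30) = (h^2 - h - 56)/(h^2 - 11*h + 30)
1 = 1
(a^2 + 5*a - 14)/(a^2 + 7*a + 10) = (a^2 + 5*a - 14)/(a^2 + 7*a + 10)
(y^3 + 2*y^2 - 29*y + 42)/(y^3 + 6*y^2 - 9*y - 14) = (y - 3)/(y + 1)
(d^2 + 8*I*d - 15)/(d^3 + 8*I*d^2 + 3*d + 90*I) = (d + 3*I)/(d^2 + 3*I*d + 18)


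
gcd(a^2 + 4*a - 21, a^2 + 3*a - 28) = a + 7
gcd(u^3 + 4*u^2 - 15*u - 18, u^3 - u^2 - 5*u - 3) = u^2 - 2*u - 3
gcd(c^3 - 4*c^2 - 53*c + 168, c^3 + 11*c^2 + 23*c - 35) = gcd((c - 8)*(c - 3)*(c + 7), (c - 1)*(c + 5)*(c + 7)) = c + 7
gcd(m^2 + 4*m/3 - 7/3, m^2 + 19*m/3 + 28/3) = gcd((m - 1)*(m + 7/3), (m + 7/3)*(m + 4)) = m + 7/3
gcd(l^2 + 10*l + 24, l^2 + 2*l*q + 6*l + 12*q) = l + 6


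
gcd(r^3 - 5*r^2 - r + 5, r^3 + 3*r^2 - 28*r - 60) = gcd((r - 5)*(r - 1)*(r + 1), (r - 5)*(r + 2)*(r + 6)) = r - 5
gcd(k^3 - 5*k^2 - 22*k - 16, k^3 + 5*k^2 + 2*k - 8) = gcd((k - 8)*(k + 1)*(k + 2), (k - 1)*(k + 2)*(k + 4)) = k + 2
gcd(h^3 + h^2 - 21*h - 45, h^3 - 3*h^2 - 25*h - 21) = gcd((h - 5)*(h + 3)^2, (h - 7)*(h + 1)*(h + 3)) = h + 3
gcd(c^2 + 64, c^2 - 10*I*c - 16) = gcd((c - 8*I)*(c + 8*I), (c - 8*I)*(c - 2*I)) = c - 8*I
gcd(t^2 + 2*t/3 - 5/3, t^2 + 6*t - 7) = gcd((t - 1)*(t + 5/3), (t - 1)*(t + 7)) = t - 1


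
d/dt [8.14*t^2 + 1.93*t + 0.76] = 16.28*t + 1.93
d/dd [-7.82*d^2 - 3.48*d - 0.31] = -15.64*d - 3.48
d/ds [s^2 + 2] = 2*s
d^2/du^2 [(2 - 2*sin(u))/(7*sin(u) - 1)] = 12*(-7*sin(u)^2 - sin(u) + 14)/(7*sin(u) - 1)^3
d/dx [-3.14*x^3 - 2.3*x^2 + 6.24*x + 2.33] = -9.42*x^2 - 4.6*x + 6.24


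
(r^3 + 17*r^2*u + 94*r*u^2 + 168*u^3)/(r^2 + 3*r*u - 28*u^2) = (r^2 + 10*r*u + 24*u^2)/(r - 4*u)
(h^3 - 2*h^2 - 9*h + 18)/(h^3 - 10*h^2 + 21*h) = (h^2 + h - 6)/(h*(h - 7))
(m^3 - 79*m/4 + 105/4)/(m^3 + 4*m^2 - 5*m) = (m^2 - 5*m + 21/4)/(m*(m - 1))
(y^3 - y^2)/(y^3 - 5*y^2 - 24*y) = y*(1 - y)/(-y^2 + 5*y + 24)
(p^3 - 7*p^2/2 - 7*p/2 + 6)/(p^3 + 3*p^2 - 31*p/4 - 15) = 2*(p^2 - 5*p + 4)/(2*p^2 + 3*p - 20)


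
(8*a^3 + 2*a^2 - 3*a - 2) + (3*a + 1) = 8*a^3 + 2*a^2 - 1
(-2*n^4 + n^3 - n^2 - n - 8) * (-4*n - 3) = 8*n^5 + 2*n^4 + n^3 + 7*n^2 + 35*n + 24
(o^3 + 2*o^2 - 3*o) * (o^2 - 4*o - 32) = o^5 - 2*o^4 - 43*o^3 - 52*o^2 + 96*o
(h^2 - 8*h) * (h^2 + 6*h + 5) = h^4 - 2*h^3 - 43*h^2 - 40*h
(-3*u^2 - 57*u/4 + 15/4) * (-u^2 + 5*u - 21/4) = 3*u^4 - 3*u^3/4 - 237*u^2/4 + 1497*u/16 - 315/16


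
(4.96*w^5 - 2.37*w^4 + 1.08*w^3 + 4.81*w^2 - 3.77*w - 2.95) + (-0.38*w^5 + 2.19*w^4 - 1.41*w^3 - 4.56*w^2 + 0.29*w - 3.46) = 4.58*w^5 - 0.18*w^4 - 0.33*w^3 + 0.25*w^2 - 3.48*w - 6.41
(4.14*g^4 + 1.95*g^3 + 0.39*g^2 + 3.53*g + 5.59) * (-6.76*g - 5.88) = -27.9864*g^5 - 37.5252*g^4 - 14.1024*g^3 - 26.156*g^2 - 58.5448*g - 32.8692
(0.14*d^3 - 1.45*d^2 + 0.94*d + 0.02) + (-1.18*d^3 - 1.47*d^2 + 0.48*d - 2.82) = -1.04*d^3 - 2.92*d^2 + 1.42*d - 2.8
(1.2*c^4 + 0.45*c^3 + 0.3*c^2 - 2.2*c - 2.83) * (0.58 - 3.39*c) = -4.068*c^5 - 0.8295*c^4 - 0.756*c^3 + 7.632*c^2 + 8.3177*c - 1.6414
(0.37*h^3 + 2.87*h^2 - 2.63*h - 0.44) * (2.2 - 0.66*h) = -0.2442*h^4 - 1.0802*h^3 + 8.0498*h^2 - 5.4956*h - 0.968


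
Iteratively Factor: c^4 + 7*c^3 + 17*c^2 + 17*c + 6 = (c + 2)*(c^3 + 5*c^2 + 7*c + 3) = (c + 2)*(c + 3)*(c^2 + 2*c + 1) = (c + 1)*(c + 2)*(c + 3)*(c + 1)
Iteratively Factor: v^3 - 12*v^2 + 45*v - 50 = (v - 2)*(v^2 - 10*v + 25) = (v - 5)*(v - 2)*(v - 5)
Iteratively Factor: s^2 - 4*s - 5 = (s - 5)*(s + 1)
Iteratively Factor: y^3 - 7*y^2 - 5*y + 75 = (y + 3)*(y^2 - 10*y + 25) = (y - 5)*(y + 3)*(y - 5)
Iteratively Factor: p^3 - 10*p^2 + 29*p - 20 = (p - 1)*(p^2 - 9*p + 20) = (p - 4)*(p - 1)*(p - 5)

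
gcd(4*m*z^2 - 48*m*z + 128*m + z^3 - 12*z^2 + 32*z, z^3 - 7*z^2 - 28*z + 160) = z^2 - 12*z + 32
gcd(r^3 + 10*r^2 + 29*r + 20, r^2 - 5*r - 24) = 1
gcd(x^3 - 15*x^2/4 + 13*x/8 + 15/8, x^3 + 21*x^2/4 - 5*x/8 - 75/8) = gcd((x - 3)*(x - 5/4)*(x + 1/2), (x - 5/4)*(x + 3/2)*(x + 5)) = x - 5/4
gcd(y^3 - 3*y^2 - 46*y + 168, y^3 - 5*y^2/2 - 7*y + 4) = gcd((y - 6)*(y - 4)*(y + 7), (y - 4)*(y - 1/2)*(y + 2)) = y - 4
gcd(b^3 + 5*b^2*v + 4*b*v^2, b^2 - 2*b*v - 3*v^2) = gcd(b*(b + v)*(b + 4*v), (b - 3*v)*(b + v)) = b + v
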